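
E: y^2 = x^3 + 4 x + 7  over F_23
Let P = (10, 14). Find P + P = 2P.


Doubling: s = (3 x1^2 + a) / (2 y1)
s = (3*10^2 + 4) / (2*14) mod 23 = 1
x3 = s^2 - 2 x1 mod 23 = 1^2 - 2*10 = 4
y3 = s (x1 - x3) - y1 mod 23 = 1 * (10 - 4) - 14 = 15

2P = (4, 15)


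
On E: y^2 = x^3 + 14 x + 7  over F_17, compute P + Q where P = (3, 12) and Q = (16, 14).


P != Q, so use the chord formula.
s = (y2 - y1) / (x2 - x1) = (2) / (13) mod 17 = 8
x3 = s^2 - x1 - x2 mod 17 = 8^2 - 3 - 16 = 11
y3 = s (x1 - x3) - y1 mod 17 = 8 * (3 - 11) - 12 = 9

P + Q = (11, 9)


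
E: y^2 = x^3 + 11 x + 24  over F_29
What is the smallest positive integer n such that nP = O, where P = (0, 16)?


Compute successive multiples of P until we hit O:
  1P = (0, 16)
  2P = (7, 26)
  3P = (27, 20)
  4P = (6, 25)
  5P = (18, 15)
  6P = (17, 22)
  7P = (5, 1)
  8P = (4, 25)
  ... (continuing to 33P)
  33P = O

ord(P) = 33


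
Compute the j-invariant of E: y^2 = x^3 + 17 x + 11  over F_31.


Delta = -16(4 a^3 + 27 b^2) mod 31 = 26
-1728 * (4 a)^3 = -1728 * (4*17)^3 mod 31 = 23
j = 23 * 26^(-1) mod 31 = 14

j = 14 (mod 31)


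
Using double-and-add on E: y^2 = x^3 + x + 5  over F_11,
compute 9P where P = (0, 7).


k = 9 = 1001_2 (binary, LSB first: 1001)
Double-and-add from P = (0, 7):
  bit 0 = 1: acc = O + (0, 7) = (0, 7)
  bit 1 = 0: acc unchanged = (0, 7)
  bit 2 = 0: acc unchanged = (0, 7)
  bit 3 = 1: acc = (0, 7) + (10, 5) = (5, 5)

9P = (5, 5)


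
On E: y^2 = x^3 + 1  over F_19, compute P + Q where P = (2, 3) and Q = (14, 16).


P != Q, so use the chord formula.
s = (y2 - y1) / (x2 - x1) = (13) / (12) mod 19 = 9
x3 = s^2 - x1 - x2 mod 19 = 9^2 - 2 - 14 = 8
y3 = s (x1 - x3) - y1 mod 19 = 9 * (2 - 8) - 3 = 0

P + Q = (8, 0)


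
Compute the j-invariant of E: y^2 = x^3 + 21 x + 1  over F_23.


Delta = -16(4 a^3 + 27 b^2) mod 23 = 11
-1728 * (4 a)^3 = -1728 * (4*21)^3 mod 23 = 18
j = 18 * 11^(-1) mod 23 = 10

j = 10 (mod 23)


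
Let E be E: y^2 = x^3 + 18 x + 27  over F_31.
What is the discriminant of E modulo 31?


4 a^3 + 27 b^2 = 4*18^3 + 27*27^2 = 23328 + 19683 = 43011
Delta = -16 * (43011) = -688176
Delta mod 31 = 24

Delta = 24 (mod 31)


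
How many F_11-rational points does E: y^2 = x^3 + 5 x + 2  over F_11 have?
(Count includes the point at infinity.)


For each x in F_11, count y with y^2 = x^3 + 5 x + 2 mod 11:
  x = 2: RHS = 9, y in [3, 8]  -> 2 point(s)
  x = 3: RHS = 0, y in [0]  -> 1 point(s)
  x = 4: RHS = 9, y in [3, 8]  -> 2 point(s)
  x = 5: RHS = 9, y in [3, 8]  -> 2 point(s)
  x = 8: RHS = 4, y in [2, 9]  -> 2 point(s)
Affine points: 9. Add the point at infinity: total = 10.

#E(F_11) = 10


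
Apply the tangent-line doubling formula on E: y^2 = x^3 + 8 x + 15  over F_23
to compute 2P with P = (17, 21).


Doubling: s = (3 x1^2 + a) / (2 y1)
s = (3*17^2 + 8) / (2*21) mod 23 = 17
x3 = s^2 - 2 x1 mod 23 = 17^2 - 2*17 = 2
y3 = s (x1 - x3) - y1 mod 23 = 17 * (17 - 2) - 21 = 4

2P = (2, 4)


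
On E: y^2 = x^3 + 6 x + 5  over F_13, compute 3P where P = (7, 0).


k = 3 = 11_2 (binary, LSB first: 11)
Double-and-add from P = (7, 0):
  bit 0 = 1: acc = O + (7, 0) = (7, 0)
  bit 1 = 1: acc = (7, 0) + O = (7, 0)

3P = (7, 0)


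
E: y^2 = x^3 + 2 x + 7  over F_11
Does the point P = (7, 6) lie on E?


Check whether y^2 = x^3 + 2 x + 7 (mod 11) for (x, y) = (7, 6).
LHS: y^2 = 6^2 mod 11 = 3
RHS: x^3 + 2 x + 7 = 7^3 + 2*7 + 7 mod 11 = 1
LHS != RHS

No, not on the curve


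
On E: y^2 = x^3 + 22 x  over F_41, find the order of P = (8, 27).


Compute successive multiples of P until we hit O:
  1P = (8, 27)
  2P = (33, 3)
  3P = (33, 38)
  4P = (8, 14)
  5P = O

ord(P) = 5


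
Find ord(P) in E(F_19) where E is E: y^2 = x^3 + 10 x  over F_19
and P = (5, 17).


Compute successive multiples of P until we hit O:
  1P = (5, 17)
  2P = (1, 12)
  3P = (11, 4)
  4P = (4, 3)
  5P = (16, 0)
  6P = (4, 16)
  7P = (11, 15)
  8P = (1, 7)
  ... (continuing to 10P)
  10P = O

ord(P) = 10


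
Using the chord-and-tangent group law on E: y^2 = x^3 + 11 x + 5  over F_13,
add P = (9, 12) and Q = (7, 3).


P != Q, so use the chord formula.
s = (y2 - y1) / (x2 - x1) = (4) / (11) mod 13 = 11
x3 = s^2 - x1 - x2 mod 13 = 11^2 - 9 - 7 = 1
y3 = s (x1 - x3) - y1 mod 13 = 11 * (9 - 1) - 12 = 11

P + Q = (1, 11)


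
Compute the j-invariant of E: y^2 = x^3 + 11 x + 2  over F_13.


Delta = -16(4 a^3 + 27 b^2) mod 13 = 6
-1728 * (4 a)^3 = -1728 * (4*11)^3 mod 13 = 8
j = 8 * 6^(-1) mod 13 = 10

j = 10 (mod 13)


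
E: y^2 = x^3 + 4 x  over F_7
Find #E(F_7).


For each x in F_7, count y with y^2 = x^3 + 4 x + 0 mod 7:
  x = 0: RHS = 0, y in [0]  -> 1 point(s)
  x = 2: RHS = 2, y in [3, 4]  -> 2 point(s)
  x = 3: RHS = 4, y in [2, 5]  -> 2 point(s)
  x = 6: RHS = 2, y in [3, 4]  -> 2 point(s)
Affine points: 7. Add the point at infinity: total = 8.

#E(F_7) = 8


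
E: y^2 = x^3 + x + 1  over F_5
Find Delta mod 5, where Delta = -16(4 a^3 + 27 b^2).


4 a^3 + 27 b^2 = 4*1^3 + 27*1^2 = 4 + 27 = 31
Delta = -16 * (31) = -496
Delta mod 5 = 4

Delta = 4 (mod 5)


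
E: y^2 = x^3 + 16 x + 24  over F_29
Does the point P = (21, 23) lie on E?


Check whether y^2 = x^3 + 16 x + 24 (mod 29) for (x, y) = (21, 23).
LHS: y^2 = 23^2 mod 29 = 7
RHS: x^3 + 16 x + 24 = 21^3 + 16*21 + 24 mod 29 = 22
LHS != RHS

No, not on the curve


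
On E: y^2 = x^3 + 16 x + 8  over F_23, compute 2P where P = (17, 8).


Doubling: s = (3 x1^2 + a) / (2 y1)
s = (3*17^2 + 16) / (2*8) mod 23 = 2
x3 = s^2 - 2 x1 mod 23 = 2^2 - 2*17 = 16
y3 = s (x1 - x3) - y1 mod 23 = 2 * (17 - 16) - 8 = 17

2P = (16, 17)


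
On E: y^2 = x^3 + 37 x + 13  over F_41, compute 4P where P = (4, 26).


k = 4 = 100_2 (binary, LSB first: 001)
Double-and-add from P = (4, 26):
  bit 0 = 0: acc unchanged = O
  bit 1 = 0: acc unchanged = O
  bit 2 = 1: acc = O + (5, 6) = (5, 6)

4P = (5, 6)


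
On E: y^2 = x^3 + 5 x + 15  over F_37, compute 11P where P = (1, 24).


k = 11 = 1011_2 (binary, LSB first: 1101)
Double-and-add from P = (1, 24):
  bit 0 = 1: acc = O + (1, 24) = (1, 24)
  bit 1 = 1: acc = (1, 24) + (34, 26) = (30, 9)
  bit 2 = 0: acc unchanged = (30, 9)
  bit 3 = 1: acc = (30, 9) + (8, 7) = (25, 15)

11P = (25, 15)


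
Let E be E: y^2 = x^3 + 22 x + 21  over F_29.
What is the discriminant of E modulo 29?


4 a^3 + 27 b^2 = 4*22^3 + 27*21^2 = 42592 + 11907 = 54499
Delta = -16 * (54499) = -871984
Delta mod 29 = 17

Delta = 17 (mod 29)


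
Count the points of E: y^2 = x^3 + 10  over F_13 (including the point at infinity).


For each x in F_13, count y with y^2 = x^3 + 0 x + 10 mod 13:
  x = 0: RHS = 10, y in [6, 7]  -> 2 point(s)
  x = 4: RHS = 9, y in [3, 10]  -> 2 point(s)
  x = 10: RHS = 9, y in [3, 10]  -> 2 point(s)
  x = 12: RHS = 9, y in [3, 10]  -> 2 point(s)
Affine points: 8. Add the point at infinity: total = 9.

#E(F_13) = 9


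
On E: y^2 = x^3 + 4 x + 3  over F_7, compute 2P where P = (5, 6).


Doubling: s = (3 x1^2 + a) / (2 y1)
s = (3*5^2 + 4) / (2*6) mod 7 = 6
x3 = s^2 - 2 x1 mod 7 = 6^2 - 2*5 = 5
y3 = s (x1 - x3) - y1 mod 7 = 6 * (5 - 5) - 6 = 1

2P = (5, 1)


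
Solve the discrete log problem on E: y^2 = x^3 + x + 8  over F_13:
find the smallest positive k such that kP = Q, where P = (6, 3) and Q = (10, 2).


Enumerate multiples of P until we hit Q = (10, 2):
  1P = (6, 3)
  2P = (10, 11)
  3P = (1, 7)
  4P = (3, 5)
  5P = (3, 8)
  6P = (1, 6)
  7P = (10, 2)
Match found at i = 7.

k = 7


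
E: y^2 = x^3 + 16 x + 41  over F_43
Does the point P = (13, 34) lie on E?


Check whether y^2 = x^3 + 16 x + 41 (mod 43) for (x, y) = (13, 34).
LHS: y^2 = 34^2 mod 43 = 38
RHS: x^3 + 16 x + 41 = 13^3 + 16*13 + 41 mod 43 = 38
LHS = RHS

Yes, on the curve


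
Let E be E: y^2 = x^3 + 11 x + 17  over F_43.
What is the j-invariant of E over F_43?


Delta = -16(4 a^3 + 27 b^2) mod 43 = 23
-1728 * (4 a)^3 = -1728 * (4*11)^3 mod 43 = 35
j = 35 * 23^(-1) mod 43 = 9

j = 9 (mod 43)


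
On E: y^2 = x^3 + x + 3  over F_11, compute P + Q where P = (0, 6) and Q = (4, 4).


P != Q, so use the chord formula.
s = (y2 - y1) / (x2 - x1) = (9) / (4) mod 11 = 5
x3 = s^2 - x1 - x2 mod 11 = 5^2 - 0 - 4 = 10
y3 = s (x1 - x3) - y1 mod 11 = 5 * (0 - 10) - 6 = 10

P + Q = (10, 10)


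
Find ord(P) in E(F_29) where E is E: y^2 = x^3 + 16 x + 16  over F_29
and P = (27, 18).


Compute successive multiples of P until we hit O:
  1P = (27, 18)
  2P = (20, 10)
  3P = (20, 19)
  4P = (27, 11)
  5P = O

ord(P) = 5


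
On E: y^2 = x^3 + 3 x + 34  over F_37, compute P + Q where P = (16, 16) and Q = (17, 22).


P != Q, so use the chord formula.
s = (y2 - y1) / (x2 - x1) = (6) / (1) mod 37 = 6
x3 = s^2 - x1 - x2 mod 37 = 6^2 - 16 - 17 = 3
y3 = s (x1 - x3) - y1 mod 37 = 6 * (16 - 3) - 16 = 25

P + Q = (3, 25)


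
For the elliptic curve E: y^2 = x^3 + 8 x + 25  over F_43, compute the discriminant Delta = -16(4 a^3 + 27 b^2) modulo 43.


4 a^3 + 27 b^2 = 4*8^3 + 27*25^2 = 2048 + 16875 = 18923
Delta = -16 * (18923) = -302768
Delta mod 43 = 38

Delta = 38 (mod 43)


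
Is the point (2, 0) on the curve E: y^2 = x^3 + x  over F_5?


Check whether y^2 = x^3 + 1 x + 0 (mod 5) for (x, y) = (2, 0).
LHS: y^2 = 0^2 mod 5 = 0
RHS: x^3 + 1 x + 0 = 2^3 + 1*2 + 0 mod 5 = 0
LHS = RHS

Yes, on the curve


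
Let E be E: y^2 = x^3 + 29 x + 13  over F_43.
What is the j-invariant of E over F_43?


Delta = -16(4 a^3 + 27 b^2) mod 43 = 10
-1728 * (4 a)^3 = -1728 * (4*29)^3 mod 43 = 32
j = 32 * 10^(-1) mod 43 = 29

j = 29 (mod 43)


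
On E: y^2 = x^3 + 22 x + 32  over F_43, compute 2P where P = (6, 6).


Doubling: s = (3 x1^2 + a) / (2 y1)
s = (3*6^2 + 22) / (2*6) mod 43 = 18
x3 = s^2 - 2 x1 mod 43 = 18^2 - 2*6 = 11
y3 = s (x1 - x3) - y1 mod 43 = 18 * (6 - 11) - 6 = 33

2P = (11, 33)


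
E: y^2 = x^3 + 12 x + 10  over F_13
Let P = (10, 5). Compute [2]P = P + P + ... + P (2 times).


k = 2 = 10_2 (binary, LSB first: 01)
Double-and-add from P = (10, 5):
  bit 0 = 0: acc unchanged = O
  bit 1 = 1: acc = O + (6, 8) = (6, 8)

2P = (6, 8)


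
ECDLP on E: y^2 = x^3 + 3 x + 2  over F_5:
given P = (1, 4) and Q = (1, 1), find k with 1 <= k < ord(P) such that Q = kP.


Enumerate multiples of P until we hit Q = (1, 1):
  1P = (1, 4)
  2P = (2, 4)
  3P = (2, 1)
  4P = (1, 1)
Match found at i = 4.

k = 4


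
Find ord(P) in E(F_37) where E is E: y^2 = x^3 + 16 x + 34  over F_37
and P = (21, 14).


Compute successive multiples of P until we hit O:
  1P = (21, 14)
  2P = (2, 0)
  3P = (21, 23)
  4P = O

ord(P) = 4


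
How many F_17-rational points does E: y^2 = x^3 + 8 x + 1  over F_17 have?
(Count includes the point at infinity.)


For each x in F_17, count y with y^2 = x^3 + 8 x + 1 mod 17:
  x = 0: RHS = 1, y in [1, 16]  -> 2 point(s)
  x = 2: RHS = 8, y in [5, 12]  -> 2 point(s)
  x = 3: RHS = 1, y in [1, 16]  -> 2 point(s)
  x = 5: RHS = 13, y in [8, 9]  -> 2 point(s)
  x = 7: RHS = 9, y in [3, 14]  -> 2 point(s)
  x = 8: RHS = 16, y in [4, 13]  -> 2 point(s)
  x = 11: RHS = 9, y in [3, 14]  -> 2 point(s)
  x = 14: RHS = 1, y in [1, 16]  -> 2 point(s)
  x = 16: RHS = 9, y in [3, 14]  -> 2 point(s)
Affine points: 18. Add the point at infinity: total = 19.

#E(F_17) = 19


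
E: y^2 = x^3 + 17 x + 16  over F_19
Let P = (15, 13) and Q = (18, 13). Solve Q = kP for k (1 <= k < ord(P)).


Enumerate multiples of P until we hit Q = (18, 13):
  1P = (15, 13)
  2P = (0, 15)
  3P = (9, 9)
  4P = (6, 12)
  5P = (2, 18)
  6P = (18, 13)
Match found at i = 6.

k = 6


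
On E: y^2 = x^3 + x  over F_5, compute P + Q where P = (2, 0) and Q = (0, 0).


P != Q, so use the chord formula.
s = (y2 - y1) / (x2 - x1) = (0) / (3) mod 5 = 0
x3 = s^2 - x1 - x2 mod 5 = 0^2 - 2 - 0 = 3
y3 = s (x1 - x3) - y1 mod 5 = 0 * (2 - 3) - 0 = 0

P + Q = (3, 0)


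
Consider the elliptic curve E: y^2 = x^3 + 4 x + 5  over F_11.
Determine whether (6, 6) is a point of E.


Check whether y^2 = x^3 + 4 x + 5 (mod 11) for (x, y) = (6, 6).
LHS: y^2 = 6^2 mod 11 = 3
RHS: x^3 + 4 x + 5 = 6^3 + 4*6 + 5 mod 11 = 3
LHS = RHS

Yes, on the curve


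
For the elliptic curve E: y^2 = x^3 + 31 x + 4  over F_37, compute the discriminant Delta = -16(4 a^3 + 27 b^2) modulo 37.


4 a^3 + 27 b^2 = 4*31^3 + 27*4^2 = 119164 + 432 = 119596
Delta = -16 * (119596) = -1913536
Delta mod 37 = 30

Delta = 30 (mod 37)


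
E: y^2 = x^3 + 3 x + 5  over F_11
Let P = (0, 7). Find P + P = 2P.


Doubling: s = (3 x1^2 + a) / (2 y1)
s = (3*0^2 + 3) / (2*7) mod 11 = 1
x3 = s^2 - 2 x1 mod 11 = 1^2 - 2*0 = 1
y3 = s (x1 - x3) - y1 mod 11 = 1 * (0 - 1) - 7 = 3

2P = (1, 3)


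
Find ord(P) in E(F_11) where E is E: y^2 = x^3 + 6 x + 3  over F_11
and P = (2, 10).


Compute successive multiples of P until we hit O:
  1P = (2, 10)
  2P = (0, 5)
  3P = (7, 5)
  4P = (3, 2)
  5P = (4, 6)
  6P = (9, 4)
  7P = (5, 2)
  8P = (5, 9)
  ... (continuing to 15P)
  15P = O

ord(P) = 15


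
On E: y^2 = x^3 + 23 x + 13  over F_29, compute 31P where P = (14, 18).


k = 31 = 11111_2 (binary, LSB first: 11111)
Double-and-add from P = (14, 18):
  bit 0 = 1: acc = O + (14, 18) = (14, 18)
  bit 1 = 1: acc = (14, 18) + (7, 13) = (2, 3)
  bit 2 = 1: acc = (2, 3) + (20, 18) = (23, 23)
  bit 3 = 1: acc = (23, 23) + (12, 25) = (18, 13)
  bit 4 = 1: acc = (18, 13) + (4, 13) = (7, 16)

31P = (7, 16)


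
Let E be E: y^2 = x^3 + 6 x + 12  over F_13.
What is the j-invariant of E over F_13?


Delta = -16(4 a^3 + 27 b^2) mod 13 = 5
-1728 * (4 a)^3 = -1728 * (4*6)^3 mod 13 = 5
j = 5 * 5^(-1) mod 13 = 1

j = 1 (mod 13)


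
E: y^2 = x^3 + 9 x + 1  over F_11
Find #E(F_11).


For each x in F_11, count y with y^2 = x^3 + 9 x + 1 mod 11:
  x = 0: RHS = 1, y in [1, 10]  -> 2 point(s)
  x = 1: RHS = 0, y in [0]  -> 1 point(s)
  x = 2: RHS = 5, y in [4, 7]  -> 2 point(s)
  x = 3: RHS = 0, y in [0]  -> 1 point(s)
  x = 7: RHS = 0, y in [0]  -> 1 point(s)
Affine points: 7. Add the point at infinity: total = 8.

#E(F_11) = 8


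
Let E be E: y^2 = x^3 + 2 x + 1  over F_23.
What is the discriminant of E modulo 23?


4 a^3 + 27 b^2 = 4*2^3 + 27*1^2 = 32 + 27 = 59
Delta = -16 * (59) = -944
Delta mod 23 = 22

Delta = 22 (mod 23)


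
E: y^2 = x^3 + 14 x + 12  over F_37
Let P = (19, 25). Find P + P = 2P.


Doubling: s = (3 x1^2 + a) / (2 y1)
s = (3*19^2 + 14) / (2*25) mod 37 = 36
x3 = s^2 - 2 x1 mod 37 = 36^2 - 2*19 = 0
y3 = s (x1 - x3) - y1 mod 37 = 36 * (19 - 0) - 25 = 30

2P = (0, 30)


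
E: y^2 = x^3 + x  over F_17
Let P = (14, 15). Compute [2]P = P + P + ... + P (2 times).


k = 2 = 10_2 (binary, LSB first: 01)
Double-and-add from P = (14, 15):
  bit 0 = 0: acc unchanged = O
  bit 1 = 1: acc = O + (4, 0) = (4, 0)

2P = (4, 0)


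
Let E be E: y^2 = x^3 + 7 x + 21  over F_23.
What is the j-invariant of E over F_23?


Delta = -16(4 a^3 + 27 b^2) mod 23 = 10
-1728 * (4 a)^3 = -1728 * (4*7)^3 mod 23 = 16
j = 16 * 10^(-1) mod 23 = 20

j = 20 (mod 23)


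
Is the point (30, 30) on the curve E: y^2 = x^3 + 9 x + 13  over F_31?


Check whether y^2 = x^3 + 9 x + 13 (mod 31) for (x, y) = (30, 30).
LHS: y^2 = 30^2 mod 31 = 1
RHS: x^3 + 9 x + 13 = 30^3 + 9*30 + 13 mod 31 = 3
LHS != RHS

No, not on the curve


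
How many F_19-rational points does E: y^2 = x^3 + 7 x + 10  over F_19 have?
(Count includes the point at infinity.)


For each x in F_19, count y with y^2 = x^3 + 7 x + 10 mod 19:
  x = 3: RHS = 1, y in [1, 18]  -> 2 point(s)
  x = 4: RHS = 7, y in [8, 11]  -> 2 point(s)
  x = 9: RHS = 4, y in [2, 17]  -> 2 point(s)
  x = 10: RHS = 16, y in [4, 15]  -> 2 point(s)
  x = 12: RHS = 17, y in [6, 13]  -> 2 point(s)
  x = 16: RHS = 0, y in [0]  -> 1 point(s)
  x = 17: RHS = 7, y in [8, 11]  -> 2 point(s)
Affine points: 13. Add the point at infinity: total = 14.

#E(F_19) = 14


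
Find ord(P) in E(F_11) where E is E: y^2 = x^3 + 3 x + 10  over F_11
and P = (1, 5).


Compute successive multiples of P until we hit O:
  1P = (1, 5)
  2P = (1, 6)
  3P = O

ord(P) = 3


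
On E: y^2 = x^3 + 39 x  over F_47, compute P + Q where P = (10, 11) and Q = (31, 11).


P != Q, so use the chord formula.
s = (y2 - y1) / (x2 - x1) = (0) / (21) mod 47 = 0
x3 = s^2 - x1 - x2 mod 47 = 0^2 - 10 - 31 = 6
y3 = s (x1 - x3) - y1 mod 47 = 0 * (10 - 6) - 11 = 36

P + Q = (6, 36)


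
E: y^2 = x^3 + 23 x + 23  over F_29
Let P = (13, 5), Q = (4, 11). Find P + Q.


P != Q, so use the chord formula.
s = (y2 - y1) / (x2 - x1) = (6) / (20) mod 29 = 9
x3 = s^2 - x1 - x2 mod 29 = 9^2 - 13 - 4 = 6
y3 = s (x1 - x3) - y1 mod 29 = 9 * (13 - 6) - 5 = 0

P + Q = (6, 0)


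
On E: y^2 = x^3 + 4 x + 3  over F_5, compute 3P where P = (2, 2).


k = 3 = 11_2 (binary, LSB first: 11)
Double-and-add from P = (2, 2):
  bit 0 = 1: acc = O + (2, 2) = (2, 2)
  bit 1 = 1: acc = (2, 2) + (2, 3) = O

3P = O


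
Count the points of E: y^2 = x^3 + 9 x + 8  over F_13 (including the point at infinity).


For each x in F_13, count y with y^2 = x^3 + 9 x + 8 mod 13:
  x = 3: RHS = 10, y in [6, 7]  -> 2 point(s)
  x = 4: RHS = 4, y in [2, 11]  -> 2 point(s)
  x = 5: RHS = 9, y in [3, 10]  -> 2 point(s)
  x = 9: RHS = 12, y in [5, 8]  -> 2 point(s)
Affine points: 8. Add the point at infinity: total = 9.

#E(F_13) = 9


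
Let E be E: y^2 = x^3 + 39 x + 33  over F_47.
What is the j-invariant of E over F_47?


Delta = -16(4 a^3 + 27 b^2) mod 47 = 31
-1728 * (4 a)^3 = -1728 * (4*39)^3 mod 47 = 42
j = 42 * 31^(-1) mod 47 = 15

j = 15 (mod 47)


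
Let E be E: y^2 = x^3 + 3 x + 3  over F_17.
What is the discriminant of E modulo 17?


4 a^3 + 27 b^2 = 4*3^3 + 27*3^2 = 108 + 243 = 351
Delta = -16 * (351) = -5616
Delta mod 17 = 11

Delta = 11 (mod 17)


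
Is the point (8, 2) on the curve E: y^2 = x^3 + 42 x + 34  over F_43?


Check whether y^2 = x^3 + 42 x + 34 (mod 43) for (x, y) = (8, 2).
LHS: y^2 = 2^2 mod 43 = 4
RHS: x^3 + 42 x + 34 = 8^3 + 42*8 + 34 mod 43 = 22
LHS != RHS

No, not on the curve


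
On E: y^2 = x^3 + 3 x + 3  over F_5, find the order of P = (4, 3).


Compute successive multiples of P until we hit O:
  1P = (4, 3)
  2P = (3, 3)
  3P = (3, 2)
  4P = (4, 2)
  5P = O

ord(P) = 5


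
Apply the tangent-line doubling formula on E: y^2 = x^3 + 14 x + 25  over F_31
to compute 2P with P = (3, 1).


Doubling: s = (3 x1^2 + a) / (2 y1)
s = (3*3^2 + 14) / (2*1) mod 31 = 5
x3 = s^2 - 2 x1 mod 31 = 5^2 - 2*3 = 19
y3 = s (x1 - x3) - y1 mod 31 = 5 * (3 - 19) - 1 = 12

2P = (19, 12)


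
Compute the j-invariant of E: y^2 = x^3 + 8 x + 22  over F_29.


Delta = -16(4 a^3 + 27 b^2) mod 29 = 4
-1728 * (4 a)^3 = -1728 * (4*8)^3 mod 29 = 5
j = 5 * 4^(-1) mod 29 = 23

j = 23 (mod 29)


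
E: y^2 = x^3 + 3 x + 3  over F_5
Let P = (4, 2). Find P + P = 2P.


Doubling: s = (3 x1^2 + a) / (2 y1)
s = (3*4^2 + 3) / (2*2) mod 5 = 4
x3 = s^2 - 2 x1 mod 5 = 4^2 - 2*4 = 3
y3 = s (x1 - x3) - y1 mod 5 = 4 * (4 - 3) - 2 = 2

2P = (3, 2)


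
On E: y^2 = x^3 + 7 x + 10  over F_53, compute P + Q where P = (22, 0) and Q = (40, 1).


P != Q, so use the chord formula.
s = (y2 - y1) / (x2 - x1) = (1) / (18) mod 53 = 3
x3 = s^2 - x1 - x2 mod 53 = 3^2 - 22 - 40 = 0
y3 = s (x1 - x3) - y1 mod 53 = 3 * (22 - 0) - 0 = 13

P + Q = (0, 13)


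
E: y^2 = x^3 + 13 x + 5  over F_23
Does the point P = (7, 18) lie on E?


Check whether y^2 = x^3 + 13 x + 5 (mod 23) for (x, y) = (7, 18).
LHS: y^2 = 18^2 mod 23 = 2
RHS: x^3 + 13 x + 5 = 7^3 + 13*7 + 5 mod 23 = 2
LHS = RHS

Yes, on the curve


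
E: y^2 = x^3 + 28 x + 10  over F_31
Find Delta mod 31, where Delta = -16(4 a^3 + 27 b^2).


4 a^3 + 27 b^2 = 4*28^3 + 27*10^2 = 87808 + 2700 = 90508
Delta = -16 * (90508) = -1448128
Delta mod 31 = 6

Delta = 6 (mod 31)


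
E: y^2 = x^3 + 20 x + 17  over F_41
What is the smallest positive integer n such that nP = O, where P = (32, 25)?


Compute successive multiples of P until we hit O:
  1P = (32, 25)
  2P = (16, 28)
  3P = (39, 25)
  4P = (11, 16)
  5P = (35, 3)
  6P = (5, 23)
  7P = (40, 23)
  8P = (28, 15)
  ... (continuing to 37P)
  37P = O

ord(P) = 37


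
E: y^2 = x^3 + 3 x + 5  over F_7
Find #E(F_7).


For each x in F_7, count y with y^2 = x^3 + 3 x + 5 mod 7:
  x = 1: RHS = 2, y in [3, 4]  -> 2 point(s)
  x = 4: RHS = 4, y in [2, 5]  -> 2 point(s)
  x = 6: RHS = 1, y in [1, 6]  -> 2 point(s)
Affine points: 6. Add the point at infinity: total = 7.

#E(F_7) = 7


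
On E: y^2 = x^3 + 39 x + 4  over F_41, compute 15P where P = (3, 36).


k = 15 = 1111_2 (binary, LSB first: 1111)
Double-and-add from P = (3, 36):
  bit 0 = 1: acc = O + (3, 36) = (3, 36)
  bit 1 = 1: acc = (3, 36) + (31, 34) = (16, 3)
  bit 2 = 1: acc = (16, 3) + (2, 34) = (21, 11)
  bit 3 = 1: acc = (21, 11) + (35, 13) = (21, 30)

15P = (21, 30)


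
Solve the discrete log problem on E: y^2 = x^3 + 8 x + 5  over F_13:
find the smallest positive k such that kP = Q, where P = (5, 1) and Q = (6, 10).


Enumerate multiples of P until we hit Q = (6, 10):
  1P = (5, 1)
  2P = (6, 3)
  3P = (6, 10)
Match found at i = 3.

k = 3


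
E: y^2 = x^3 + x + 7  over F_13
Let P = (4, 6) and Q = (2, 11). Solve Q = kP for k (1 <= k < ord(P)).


Enumerate multiples of P until we hit Q = (2, 11):
  1P = (4, 6)
  2P = (1, 3)
  3P = (9, 2)
  4P = (10, 4)
  5P = (2, 2)
  6P = (11, 6)
  7P = (11, 7)
  8P = (2, 11)
Match found at i = 8.

k = 8


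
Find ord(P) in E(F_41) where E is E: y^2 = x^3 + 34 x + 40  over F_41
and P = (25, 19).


Compute successive multiples of P until we hit O:
  1P = (25, 19)
  2P = (27, 10)
  3P = (40, 28)
  4P = (19, 1)
  5P = (6, 38)
  6P = (11, 8)
  7P = (28, 5)
  8P = (28, 36)
  ... (continuing to 15P)
  15P = O

ord(P) = 15


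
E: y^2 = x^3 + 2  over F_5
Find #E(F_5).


For each x in F_5, count y with y^2 = x^3 + 0 x + 2 mod 5:
  x = 2: RHS = 0, y in [0]  -> 1 point(s)
  x = 3: RHS = 4, y in [2, 3]  -> 2 point(s)
  x = 4: RHS = 1, y in [1, 4]  -> 2 point(s)
Affine points: 5. Add the point at infinity: total = 6.

#E(F_5) = 6


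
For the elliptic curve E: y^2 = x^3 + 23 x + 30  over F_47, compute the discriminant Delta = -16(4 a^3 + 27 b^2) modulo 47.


4 a^3 + 27 b^2 = 4*23^3 + 27*30^2 = 48668 + 24300 = 72968
Delta = -16 * (72968) = -1167488
Delta mod 47 = 39

Delta = 39 (mod 47)


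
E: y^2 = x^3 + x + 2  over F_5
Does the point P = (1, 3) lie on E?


Check whether y^2 = x^3 + 1 x + 2 (mod 5) for (x, y) = (1, 3).
LHS: y^2 = 3^2 mod 5 = 4
RHS: x^3 + 1 x + 2 = 1^3 + 1*1 + 2 mod 5 = 4
LHS = RHS

Yes, on the curve


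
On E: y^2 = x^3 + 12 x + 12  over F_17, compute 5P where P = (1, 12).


k = 5 = 101_2 (binary, LSB first: 101)
Double-and-add from P = (1, 12):
  bit 0 = 1: acc = O + (1, 12) = (1, 12)
  bit 1 = 0: acc unchanged = (1, 12)
  bit 2 = 1: acc = (1, 12) + (16, 13) = (13, 11)

5P = (13, 11)


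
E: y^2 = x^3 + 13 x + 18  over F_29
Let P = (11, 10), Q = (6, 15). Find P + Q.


P != Q, so use the chord formula.
s = (y2 - y1) / (x2 - x1) = (5) / (24) mod 29 = 28
x3 = s^2 - x1 - x2 mod 29 = 28^2 - 11 - 6 = 13
y3 = s (x1 - x3) - y1 mod 29 = 28 * (11 - 13) - 10 = 21

P + Q = (13, 21)


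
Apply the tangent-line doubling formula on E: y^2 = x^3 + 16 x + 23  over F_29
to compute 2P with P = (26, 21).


Doubling: s = (3 x1^2 + a) / (2 y1)
s = (3*26^2 + 16) / (2*21) mod 29 = 10
x3 = s^2 - 2 x1 mod 29 = 10^2 - 2*26 = 19
y3 = s (x1 - x3) - y1 mod 29 = 10 * (26 - 19) - 21 = 20

2P = (19, 20)


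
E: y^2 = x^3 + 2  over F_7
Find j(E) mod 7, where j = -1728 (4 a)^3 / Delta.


Delta = -16(4 a^3 + 27 b^2) mod 7 = 1
-1728 * (4 a)^3 = -1728 * (4*0)^3 mod 7 = 0
j = 0 * 1^(-1) mod 7 = 0

j = 0 (mod 7)


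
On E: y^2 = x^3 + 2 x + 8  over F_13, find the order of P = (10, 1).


Compute successive multiples of P until we hit O:
  1P = (10, 1)
  2P = (5, 0)
  3P = (10, 12)
  4P = O

ord(P) = 4


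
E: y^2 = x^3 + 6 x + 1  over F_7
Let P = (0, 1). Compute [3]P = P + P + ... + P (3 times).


k = 3 = 11_2 (binary, LSB first: 11)
Double-and-add from P = (0, 1):
  bit 0 = 1: acc = O + (0, 1) = (0, 1)
  bit 1 = 1: acc = (0, 1) + (2, 0) = (0, 6)

3P = (0, 6)


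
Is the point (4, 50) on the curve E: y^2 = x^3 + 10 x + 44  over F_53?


Check whether y^2 = x^3 + 10 x + 44 (mod 53) for (x, y) = (4, 50).
LHS: y^2 = 50^2 mod 53 = 9
RHS: x^3 + 10 x + 44 = 4^3 + 10*4 + 44 mod 53 = 42
LHS != RHS

No, not on the curve


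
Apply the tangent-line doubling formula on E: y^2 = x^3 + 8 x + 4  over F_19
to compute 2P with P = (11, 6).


Doubling: s = (3 x1^2 + a) / (2 y1)
s = (3*11^2 + 8) / (2*6) mod 19 = 4
x3 = s^2 - 2 x1 mod 19 = 4^2 - 2*11 = 13
y3 = s (x1 - x3) - y1 mod 19 = 4 * (11 - 13) - 6 = 5

2P = (13, 5)


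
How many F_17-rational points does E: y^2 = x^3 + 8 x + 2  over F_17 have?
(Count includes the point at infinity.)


For each x in F_17, count y with y^2 = x^3 + 8 x + 2 mod 17:
  x = 0: RHS = 2, y in [6, 11]  -> 2 point(s)
  x = 2: RHS = 9, y in [3, 14]  -> 2 point(s)
  x = 3: RHS = 2, y in [6, 11]  -> 2 point(s)
  x = 4: RHS = 13, y in [8, 9]  -> 2 point(s)
  x = 8: RHS = 0, y in [0]  -> 1 point(s)
  x = 9: RHS = 4, y in [2, 15]  -> 2 point(s)
  x = 13: RHS = 8, y in [5, 12]  -> 2 point(s)
  x = 14: RHS = 2, y in [6, 11]  -> 2 point(s)
Affine points: 15. Add the point at infinity: total = 16.

#E(F_17) = 16


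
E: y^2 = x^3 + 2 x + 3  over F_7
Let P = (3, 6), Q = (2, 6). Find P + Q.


P != Q, so use the chord formula.
s = (y2 - y1) / (x2 - x1) = (0) / (6) mod 7 = 0
x3 = s^2 - x1 - x2 mod 7 = 0^2 - 3 - 2 = 2
y3 = s (x1 - x3) - y1 mod 7 = 0 * (3 - 2) - 6 = 1

P + Q = (2, 1)


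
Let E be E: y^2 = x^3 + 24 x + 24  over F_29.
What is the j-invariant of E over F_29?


Delta = -16(4 a^3 + 27 b^2) mod 29 = 13
-1728 * (4 a)^3 = -1728 * (4*24)^3 mod 29 = 19
j = 19 * 13^(-1) mod 29 = 26

j = 26 (mod 29)


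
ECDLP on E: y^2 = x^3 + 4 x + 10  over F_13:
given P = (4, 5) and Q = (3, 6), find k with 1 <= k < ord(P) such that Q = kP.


Enumerate multiples of P until we hit Q = (3, 6):
  1P = (4, 5)
  2P = (5, 8)
  3P = (0, 7)
  4P = (6, 9)
  5P = (7, 2)
  6P = (3, 7)
  7P = (10, 7)
  8P = (2, 0)
  9P = (10, 6)
  10P = (3, 6)
Match found at i = 10.

k = 10


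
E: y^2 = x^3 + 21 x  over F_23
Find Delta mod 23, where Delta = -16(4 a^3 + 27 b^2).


4 a^3 + 27 b^2 = 4*21^3 + 27*0^2 = 37044 + 0 = 37044
Delta = -16 * (37044) = -592704
Delta mod 23 = 6

Delta = 6 (mod 23)


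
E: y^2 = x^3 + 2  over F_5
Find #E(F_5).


For each x in F_5, count y with y^2 = x^3 + 0 x + 2 mod 5:
  x = 2: RHS = 0, y in [0]  -> 1 point(s)
  x = 3: RHS = 4, y in [2, 3]  -> 2 point(s)
  x = 4: RHS = 1, y in [1, 4]  -> 2 point(s)
Affine points: 5. Add the point at infinity: total = 6.

#E(F_5) = 6


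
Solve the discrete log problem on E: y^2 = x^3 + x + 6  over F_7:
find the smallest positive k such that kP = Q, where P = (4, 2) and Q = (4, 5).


Enumerate multiples of P until we hit Q = (4, 5):
  1P = (4, 2)
  2P = (6, 5)
  3P = (1, 6)
  4P = (3, 6)
  5P = (2, 4)
  6P = (2, 3)
  7P = (3, 1)
  8P = (1, 1)
  9P = (6, 2)
  10P = (4, 5)
Match found at i = 10.

k = 10


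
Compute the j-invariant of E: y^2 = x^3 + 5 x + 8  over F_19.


Delta = -16(4 a^3 + 27 b^2) mod 19 = 15
-1728 * (4 a)^3 = -1728 * (4*5)^3 mod 19 = 1
j = 1 * 15^(-1) mod 19 = 14

j = 14 (mod 19)


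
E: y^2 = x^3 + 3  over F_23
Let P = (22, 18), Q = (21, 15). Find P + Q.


P != Q, so use the chord formula.
s = (y2 - y1) / (x2 - x1) = (20) / (22) mod 23 = 3
x3 = s^2 - x1 - x2 mod 23 = 3^2 - 22 - 21 = 12
y3 = s (x1 - x3) - y1 mod 23 = 3 * (22 - 12) - 18 = 12

P + Q = (12, 12)


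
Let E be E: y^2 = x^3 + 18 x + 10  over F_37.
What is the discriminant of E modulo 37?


4 a^3 + 27 b^2 = 4*18^3 + 27*10^2 = 23328 + 2700 = 26028
Delta = -16 * (26028) = -416448
Delta mod 37 = 24

Delta = 24 (mod 37)


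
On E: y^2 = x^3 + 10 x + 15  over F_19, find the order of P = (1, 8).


Compute successive multiples of P until we hit O:
  1P = (1, 8)
  2P = (2, 9)
  3P = (17, 14)
  4P = (5, 0)
  5P = (17, 5)
  6P = (2, 10)
  7P = (1, 11)
  8P = O

ord(P) = 8


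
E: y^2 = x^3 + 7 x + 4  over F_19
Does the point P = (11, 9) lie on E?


Check whether y^2 = x^3 + 7 x + 4 (mod 19) for (x, y) = (11, 9).
LHS: y^2 = 9^2 mod 19 = 5
RHS: x^3 + 7 x + 4 = 11^3 + 7*11 + 4 mod 19 = 6
LHS != RHS

No, not on the curve


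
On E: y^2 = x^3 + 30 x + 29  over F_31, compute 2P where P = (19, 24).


Doubling: s = (3 x1^2 + a) / (2 y1)
s = (3*19^2 + 30) / (2*24) mod 31 = 29
x3 = s^2 - 2 x1 mod 31 = 29^2 - 2*19 = 28
y3 = s (x1 - x3) - y1 mod 31 = 29 * (19 - 28) - 24 = 25

2P = (28, 25)


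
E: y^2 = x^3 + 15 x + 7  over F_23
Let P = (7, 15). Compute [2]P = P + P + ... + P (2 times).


k = 2 = 10_2 (binary, LSB first: 01)
Double-and-add from P = (7, 15):
  bit 0 = 0: acc unchanged = O
  bit 1 = 1: acc = O + (17, 0) = (17, 0)

2P = (17, 0)


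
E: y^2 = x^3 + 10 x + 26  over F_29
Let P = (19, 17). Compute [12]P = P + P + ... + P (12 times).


k = 12 = 1100_2 (binary, LSB first: 0011)
Double-and-add from P = (19, 17):
  bit 0 = 0: acc unchanged = O
  bit 1 = 0: acc unchanged = O
  bit 2 = 1: acc = O + (24, 5) = (24, 5)
  bit 3 = 1: acc = (24, 5) + (17, 11) = (13, 27)

12P = (13, 27)


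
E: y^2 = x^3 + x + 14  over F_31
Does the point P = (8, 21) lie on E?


Check whether y^2 = x^3 + 1 x + 14 (mod 31) for (x, y) = (8, 21).
LHS: y^2 = 21^2 mod 31 = 7
RHS: x^3 + 1 x + 14 = 8^3 + 1*8 + 14 mod 31 = 7
LHS = RHS

Yes, on the curve


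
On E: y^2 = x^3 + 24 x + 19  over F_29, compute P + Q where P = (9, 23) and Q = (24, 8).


P != Q, so use the chord formula.
s = (y2 - y1) / (x2 - x1) = (14) / (15) mod 29 = 28
x3 = s^2 - x1 - x2 mod 29 = 28^2 - 9 - 24 = 26
y3 = s (x1 - x3) - y1 mod 29 = 28 * (9 - 26) - 23 = 23

P + Q = (26, 23)


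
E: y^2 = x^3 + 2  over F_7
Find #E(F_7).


For each x in F_7, count y with y^2 = x^3 + 0 x + 2 mod 7:
  x = 0: RHS = 2, y in [3, 4]  -> 2 point(s)
  x = 3: RHS = 1, y in [1, 6]  -> 2 point(s)
  x = 5: RHS = 1, y in [1, 6]  -> 2 point(s)
  x = 6: RHS = 1, y in [1, 6]  -> 2 point(s)
Affine points: 8. Add the point at infinity: total = 9.

#E(F_7) = 9


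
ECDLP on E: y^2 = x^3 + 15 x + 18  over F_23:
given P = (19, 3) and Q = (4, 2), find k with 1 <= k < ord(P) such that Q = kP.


Enumerate multiples of P until we hit Q = (4, 2):
  1P = (19, 3)
  2P = (9, 10)
  3P = (4, 21)
  4P = (18, 5)
  5P = (13, 8)
  6P = (0, 8)
  7P = (7, 12)
  8P = (22, 5)
  9P = (8, 12)
  10P = (21, 7)
  11P = (10, 15)
  12P = (6, 18)
  13P = (6, 5)
  14P = (10, 8)
  15P = (21, 16)
  16P = (8, 11)
  17P = (22, 18)
  18P = (7, 11)
  19P = (0, 15)
  20P = (13, 15)
  21P = (18, 18)
  22P = (4, 2)
Match found at i = 22.

k = 22


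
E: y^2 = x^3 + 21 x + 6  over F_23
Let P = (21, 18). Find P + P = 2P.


Doubling: s = (3 x1^2 + a) / (2 y1)
s = (3*21^2 + 21) / (2*18) mod 23 = 22
x3 = s^2 - 2 x1 mod 23 = 22^2 - 2*21 = 5
y3 = s (x1 - x3) - y1 mod 23 = 22 * (21 - 5) - 18 = 12

2P = (5, 12)


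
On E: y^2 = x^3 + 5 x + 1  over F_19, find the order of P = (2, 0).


Compute successive multiples of P until we hit O:
  1P = (2, 0)
  2P = O

ord(P) = 2


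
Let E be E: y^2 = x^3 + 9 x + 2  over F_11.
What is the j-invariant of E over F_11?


Delta = -16(4 a^3 + 27 b^2) mod 11 = 5
-1728 * (4 a)^3 = -1728 * (4*9)^3 mod 11 = 6
j = 6 * 5^(-1) mod 11 = 10

j = 10 (mod 11)


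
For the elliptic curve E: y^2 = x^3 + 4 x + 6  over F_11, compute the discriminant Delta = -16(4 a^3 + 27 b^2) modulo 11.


4 a^3 + 27 b^2 = 4*4^3 + 27*6^2 = 256 + 972 = 1228
Delta = -16 * (1228) = -19648
Delta mod 11 = 9

Delta = 9 (mod 11)


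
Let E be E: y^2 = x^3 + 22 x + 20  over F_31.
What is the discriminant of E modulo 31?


4 a^3 + 27 b^2 = 4*22^3 + 27*20^2 = 42592 + 10800 = 53392
Delta = -16 * (53392) = -854272
Delta mod 31 = 26

Delta = 26 (mod 31)


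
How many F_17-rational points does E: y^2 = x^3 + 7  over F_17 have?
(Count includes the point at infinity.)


For each x in F_17, count y with y^2 = x^3 + 0 x + 7 mod 17:
  x = 1: RHS = 8, y in [5, 12]  -> 2 point(s)
  x = 2: RHS = 15, y in [7, 10]  -> 2 point(s)
  x = 3: RHS = 0, y in [0]  -> 1 point(s)
  x = 5: RHS = 13, y in [8, 9]  -> 2 point(s)
  x = 6: RHS = 2, y in [6, 11]  -> 2 point(s)
  x = 8: RHS = 9, y in [3, 14]  -> 2 point(s)
  x = 10: RHS = 4, y in [2, 15]  -> 2 point(s)
  x = 12: RHS = 1, y in [1, 16]  -> 2 point(s)
  x = 15: RHS = 16, y in [4, 13]  -> 2 point(s)
Affine points: 17. Add the point at infinity: total = 18.

#E(F_17) = 18


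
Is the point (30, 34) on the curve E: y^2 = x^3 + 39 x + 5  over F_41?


Check whether y^2 = x^3 + 39 x + 5 (mod 41) for (x, y) = (30, 34).
LHS: y^2 = 34^2 mod 41 = 8
RHS: x^3 + 39 x + 5 = 30^3 + 39*30 + 5 mod 41 = 8
LHS = RHS

Yes, on the curve


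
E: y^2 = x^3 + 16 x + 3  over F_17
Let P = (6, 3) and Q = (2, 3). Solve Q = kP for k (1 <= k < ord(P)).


Enumerate multiples of P until we hit Q = (2, 3):
  1P = (6, 3)
  2P = (9, 3)
  3P = (2, 14)
  4P = (7, 4)
  5P = (5, 15)
  6P = (14, 8)
  7P = (12, 6)
  8P = (12, 11)
  9P = (14, 9)
  10P = (5, 2)
  11P = (7, 13)
  12P = (2, 3)
Match found at i = 12.

k = 12


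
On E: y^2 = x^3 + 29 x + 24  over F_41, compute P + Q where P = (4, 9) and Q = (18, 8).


P != Q, so use the chord formula.
s = (y2 - y1) / (x2 - x1) = (40) / (14) mod 41 = 38
x3 = s^2 - x1 - x2 mod 41 = 38^2 - 4 - 18 = 28
y3 = s (x1 - x3) - y1 mod 41 = 38 * (4 - 28) - 9 = 22

P + Q = (28, 22)


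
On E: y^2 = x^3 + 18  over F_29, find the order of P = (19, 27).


Compute successive multiples of P until we hit O:
  1P = (19, 27)
  2P = (19, 2)
  3P = O

ord(P) = 3


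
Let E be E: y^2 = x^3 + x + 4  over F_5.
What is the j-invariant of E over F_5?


Delta = -16(4 a^3 + 27 b^2) mod 5 = 4
-1728 * (4 a)^3 = -1728 * (4*1)^3 mod 5 = 3
j = 3 * 4^(-1) mod 5 = 2

j = 2 (mod 5)


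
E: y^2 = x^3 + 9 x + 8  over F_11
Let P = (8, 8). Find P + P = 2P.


Doubling: s = (3 x1^2 + a) / (2 y1)
s = (3*8^2 + 9) / (2*8) mod 11 = 5
x3 = s^2 - 2 x1 mod 11 = 5^2 - 2*8 = 9
y3 = s (x1 - x3) - y1 mod 11 = 5 * (8 - 9) - 8 = 9

2P = (9, 9)


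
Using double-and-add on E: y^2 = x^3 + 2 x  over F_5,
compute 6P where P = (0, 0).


k = 6 = 110_2 (binary, LSB first: 011)
Double-and-add from P = (0, 0):
  bit 0 = 0: acc unchanged = O
  bit 1 = 1: acc = O + O = O
  bit 2 = 1: acc = O + O = O

6P = O


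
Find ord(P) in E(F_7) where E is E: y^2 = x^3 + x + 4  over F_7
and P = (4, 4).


Compute successive multiples of P until we hit O:
  1P = (4, 4)
  2P = (6, 3)
  3P = (6, 4)
  4P = (4, 3)
  5P = O

ord(P) = 5


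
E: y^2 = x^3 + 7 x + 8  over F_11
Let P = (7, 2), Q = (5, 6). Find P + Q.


P != Q, so use the chord formula.
s = (y2 - y1) / (x2 - x1) = (4) / (9) mod 11 = 9
x3 = s^2 - x1 - x2 mod 11 = 9^2 - 7 - 5 = 3
y3 = s (x1 - x3) - y1 mod 11 = 9 * (7 - 3) - 2 = 1

P + Q = (3, 1)


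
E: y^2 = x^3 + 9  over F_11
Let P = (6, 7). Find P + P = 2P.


Doubling: s = (3 x1^2 + a) / (2 y1)
s = (3*6^2 + 0) / (2*7) mod 11 = 3
x3 = s^2 - 2 x1 mod 11 = 3^2 - 2*6 = 8
y3 = s (x1 - x3) - y1 mod 11 = 3 * (6 - 8) - 7 = 9

2P = (8, 9)


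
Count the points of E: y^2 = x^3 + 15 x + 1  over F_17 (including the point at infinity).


For each x in F_17, count y with y^2 = x^3 + 15 x + 1 mod 17:
  x = 0: RHS = 1, y in [1, 16]  -> 2 point(s)
  x = 1: RHS = 0, y in [0]  -> 1 point(s)
  x = 6: RHS = 1, y in [1, 16]  -> 2 point(s)
  x = 8: RHS = 4, y in [2, 15]  -> 2 point(s)
  x = 9: RHS = 15, y in [7, 10]  -> 2 point(s)
  x = 11: RHS = 1, y in [1, 16]  -> 2 point(s)
  x = 13: RHS = 13, y in [8, 9]  -> 2 point(s)
  x = 16: RHS = 2, y in [6, 11]  -> 2 point(s)
Affine points: 15. Add the point at infinity: total = 16.

#E(F_17) = 16


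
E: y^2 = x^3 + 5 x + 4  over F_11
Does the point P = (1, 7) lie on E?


Check whether y^2 = x^3 + 5 x + 4 (mod 11) for (x, y) = (1, 7).
LHS: y^2 = 7^2 mod 11 = 5
RHS: x^3 + 5 x + 4 = 1^3 + 5*1 + 4 mod 11 = 10
LHS != RHS

No, not on the curve


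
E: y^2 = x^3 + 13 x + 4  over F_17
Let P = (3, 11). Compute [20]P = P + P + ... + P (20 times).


k = 20 = 10100_2 (binary, LSB first: 00101)
Double-and-add from P = (3, 11):
  bit 0 = 0: acc unchanged = O
  bit 1 = 0: acc unchanged = O
  bit 2 = 1: acc = O + (1, 1) = (1, 1)
  bit 3 = 0: acc unchanged = (1, 1)
  bit 4 = 1: acc = (1, 1) + (11, 13) = (1, 16)

20P = (1, 16)


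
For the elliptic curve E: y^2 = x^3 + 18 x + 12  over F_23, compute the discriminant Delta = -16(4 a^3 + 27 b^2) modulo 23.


4 a^3 + 27 b^2 = 4*18^3 + 27*12^2 = 23328 + 3888 = 27216
Delta = -16 * (27216) = -435456
Delta mod 23 = 3

Delta = 3 (mod 23)


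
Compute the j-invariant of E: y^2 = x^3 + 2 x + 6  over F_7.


Delta = -16(4 a^3 + 27 b^2) mod 7 = 1
-1728 * (4 a)^3 = -1728 * (4*2)^3 mod 7 = 1
j = 1 * 1^(-1) mod 7 = 1

j = 1 (mod 7)


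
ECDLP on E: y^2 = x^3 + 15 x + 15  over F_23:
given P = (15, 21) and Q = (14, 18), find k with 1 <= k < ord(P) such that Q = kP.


Enumerate multiples of P until we hit Q = (14, 18):
  1P = (15, 21)
  2P = (16, 2)
  3P = (8, 7)
  4P = (4, 1)
  5P = (17, 13)
  6P = (7, 16)
  7P = (19, 11)
  8P = (1, 13)
  9P = (20, 9)
  10P = (14, 18)
Match found at i = 10.

k = 10


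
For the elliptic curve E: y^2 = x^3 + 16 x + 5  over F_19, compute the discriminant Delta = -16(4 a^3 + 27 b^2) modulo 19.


4 a^3 + 27 b^2 = 4*16^3 + 27*5^2 = 16384 + 675 = 17059
Delta = -16 * (17059) = -272944
Delta mod 19 = 10

Delta = 10 (mod 19)


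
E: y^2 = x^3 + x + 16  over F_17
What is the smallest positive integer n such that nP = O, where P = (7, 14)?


Compute successive multiples of P until we hit O:
  1P = (7, 14)
  2P = (7, 3)
  3P = O

ord(P) = 3


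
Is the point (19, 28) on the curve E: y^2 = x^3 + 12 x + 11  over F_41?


Check whether y^2 = x^3 + 12 x + 11 (mod 41) for (x, y) = (19, 28).
LHS: y^2 = 28^2 mod 41 = 5
RHS: x^3 + 12 x + 11 = 19^3 + 12*19 + 11 mod 41 = 5
LHS = RHS

Yes, on the curve


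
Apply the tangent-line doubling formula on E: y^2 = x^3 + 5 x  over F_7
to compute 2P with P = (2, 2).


Doubling: s = (3 x1^2 + a) / (2 y1)
s = (3*2^2 + 5) / (2*2) mod 7 = 6
x3 = s^2 - 2 x1 mod 7 = 6^2 - 2*2 = 4
y3 = s (x1 - x3) - y1 mod 7 = 6 * (2 - 4) - 2 = 0

2P = (4, 0)


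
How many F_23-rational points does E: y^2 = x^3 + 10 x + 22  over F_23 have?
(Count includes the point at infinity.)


For each x in F_23, count y with y^2 = x^3 + 10 x + 22 mod 23:
  x = 2: RHS = 4, y in [2, 21]  -> 2 point(s)
  x = 5: RHS = 13, y in [6, 17]  -> 2 point(s)
  x = 8: RHS = 16, y in [4, 19]  -> 2 point(s)
  x = 9: RHS = 13, y in [6, 17]  -> 2 point(s)
  x = 10: RHS = 18, y in [8, 15]  -> 2 point(s)
  x = 13: RHS = 3, y in [7, 16]  -> 2 point(s)
  x = 14: RHS = 8, y in [10, 13]  -> 2 point(s)
  x = 16: RHS = 0, y in [0]  -> 1 point(s)
  x = 18: RHS = 8, y in [10, 13]  -> 2 point(s)
Affine points: 17. Add the point at infinity: total = 18.

#E(F_23) = 18


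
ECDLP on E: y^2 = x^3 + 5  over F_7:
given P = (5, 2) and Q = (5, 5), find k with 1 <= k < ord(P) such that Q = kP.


Enumerate multiples of P until we hit Q = (5, 5):
  1P = (5, 2)
  2P = (6, 2)
  3P = (3, 5)
  4P = (3, 2)
  5P = (6, 5)
  6P = (5, 5)
Match found at i = 6.

k = 6


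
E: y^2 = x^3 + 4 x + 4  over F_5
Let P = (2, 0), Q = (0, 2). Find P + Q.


P != Q, so use the chord formula.
s = (y2 - y1) / (x2 - x1) = (2) / (3) mod 5 = 4
x3 = s^2 - x1 - x2 mod 5 = 4^2 - 2 - 0 = 4
y3 = s (x1 - x3) - y1 mod 5 = 4 * (2 - 4) - 0 = 2

P + Q = (4, 2)


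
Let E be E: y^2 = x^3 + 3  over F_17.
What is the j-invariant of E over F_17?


Delta = -16(4 a^3 + 27 b^2) mod 17 = 5
-1728 * (4 a)^3 = -1728 * (4*0)^3 mod 17 = 0
j = 0 * 5^(-1) mod 17 = 0

j = 0 (mod 17)


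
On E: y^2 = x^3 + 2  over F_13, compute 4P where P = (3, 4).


k = 4 = 100_2 (binary, LSB first: 001)
Double-and-add from P = (3, 4):
  bit 0 = 0: acc unchanged = O
  bit 1 = 0: acc unchanged = O
  bit 2 = 1: acc = O + (4, 1) = (4, 1)

4P = (4, 1)


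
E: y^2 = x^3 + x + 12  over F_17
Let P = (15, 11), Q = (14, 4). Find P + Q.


P != Q, so use the chord formula.
s = (y2 - y1) / (x2 - x1) = (10) / (16) mod 17 = 7
x3 = s^2 - x1 - x2 mod 17 = 7^2 - 15 - 14 = 3
y3 = s (x1 - x3) - y1 mod 17 = 7 * (15 - 3) - 11 = 5

P + Q = (3, 5)
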